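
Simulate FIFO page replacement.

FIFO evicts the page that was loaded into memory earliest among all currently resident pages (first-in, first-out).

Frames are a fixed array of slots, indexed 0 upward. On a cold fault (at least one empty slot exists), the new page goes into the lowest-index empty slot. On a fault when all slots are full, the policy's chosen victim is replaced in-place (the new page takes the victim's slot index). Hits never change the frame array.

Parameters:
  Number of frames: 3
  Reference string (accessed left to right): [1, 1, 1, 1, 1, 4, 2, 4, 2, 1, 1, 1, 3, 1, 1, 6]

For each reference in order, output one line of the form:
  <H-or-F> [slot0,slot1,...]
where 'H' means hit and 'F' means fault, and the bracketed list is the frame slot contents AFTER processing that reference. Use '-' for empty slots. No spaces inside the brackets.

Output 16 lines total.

F [1,-,-]
H [1,-,-]
H [1,-,-]
H [1,-,-]
H [1,-,-]
F [1,4,-]
F [1,4,2]
H [1,4,2]
H [1,4,2]
H [1,4,2]
H [1,4,2]
H [1,4,2]
F [3,4,2]
F [3,1,2]
H [3,1,2]
F [3,1,6]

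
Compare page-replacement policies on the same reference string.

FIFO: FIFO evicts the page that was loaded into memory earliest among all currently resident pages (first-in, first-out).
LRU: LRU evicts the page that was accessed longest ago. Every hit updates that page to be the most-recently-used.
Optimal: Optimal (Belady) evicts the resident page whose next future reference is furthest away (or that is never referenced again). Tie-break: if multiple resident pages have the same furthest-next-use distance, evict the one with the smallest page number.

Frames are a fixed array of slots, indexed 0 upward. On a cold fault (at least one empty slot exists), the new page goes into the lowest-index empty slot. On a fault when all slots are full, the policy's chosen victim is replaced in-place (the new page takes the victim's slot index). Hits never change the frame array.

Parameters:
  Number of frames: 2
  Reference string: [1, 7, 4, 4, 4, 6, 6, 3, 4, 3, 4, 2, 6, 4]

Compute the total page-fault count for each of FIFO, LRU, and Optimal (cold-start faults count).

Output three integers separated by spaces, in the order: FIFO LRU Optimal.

Answer: 9 9 7

Derivation:
--- FIFO ---
  step 0: ref 1 -> FAULT, frames=[1,-] (faults so far: 1)
  step 1: ref 7 -> FAULT, frames=[1,7] (faults so far: 2)
  step 2: ref 4 -> FAULT, evict 1, frames=[4,7] (faults so far: 3)
  step 3: ref 4 -> HIT, frames=[4,7] (faults so far: 3)
  step 4: ref 4 -> HIT, frames=[4,7] (faults so far: 3)
  step 5: ref 6 -> FAULT, evict 7, frames=[4,6] (faults so far: 4)
  step 6: ref 6 -> HIT, frames=[4,6] (faults so far: 4)
  step 7: ref 3 -> FAULT, evict 4, frames=[3,6] (faults so far: 5)
  step 8: ref 4 -> FAULT, evict 6, frames=[3,4] (faults so far: 6)
  step 9: ref 3 -> HIT, frames=[3,4] (faults so far: 6)
  step 10: ref 4 -> HIT, frames=[3,4] (faults so far: 6)
  step 11: ref 2 -> FAULT, evict 3, frames=[2,4] (faults so far: 7)
  step 12: ref 6 -> FAULT, evict 4, frames=[2,6] (faults so far: 8)
  step 13: ref 4 -> FAULT, evict 2, frames=[4,6] (faults so far: 9)
  FIFO total faults: 9
--- LRU ---
  step 0: ref 1 -> FAULT, frames=[1,-] (faults so far: 1)
  step 1: ref 7 -> FAULT, frames=[1,7] (faults so far: 2)
  step 2: ref 4 -> FAULT, evict 1, frames=[4,7] (faults so far: 3)
  step 3: ref 4 -> HIT, frames=[4,7] (faults so far: 3)
  step 4: ref 4 -> HIT, frames=[4,7] (faults so far: 3)
  step 5: ref 6 -> FAULT, evict 7, frames=[4,6] (faults so far: 4)
  step 6: ref 6 -> HIT, frames=[4,6] (faults so far: 4)
  step 7: ref 3 -> FAULT, evict 4, frames=[3,6] (faults so far: 5)
  step 8: ref 4 -> FAULT, evict 6, frames=[3,4] (faults so far: 6)
  step 9: ref 3 -> HIT, frames=[3,4] (faults so far: 6)
  step 10: ref 4 -> HIT, frames=[3,4] (faults so far: 6)
  step 11: ref 2 -> FAULT, evict 3, frames=[2,4] (faults so far: 7)
  step 12: ref 6 -> FAULT, evict 4, frames=[2,6] (faults so far: 8)
  step 13: ref 4 -> FAULT, evict 2, frames=[4,6] (faults so far: 9)
  LRU total faults: 9
--- Optimal ---
  step 0: ref 1 -> FAULT, frames=[1,-] (faults so far: 1)
  step 1: ref 7 -> FAULT, frames=[1,7] (faults so far: 2)
  step 2: ref 4 -> FAULT, evict 1, frames=[4,7] (faults so far: 3)
  step 3: ref 4 -> HIT, frames=[4,7] (faults so far: 3)
  step 4: ref 4 -> HIT, frames=[4,7] (faults so far: 3)
  step 5: ref 6 -> FAULT, evict 7, frames=[4,6] (faults so far: 4)
  step 6: ref 6 -> HIT, frames=[4,6] (faults so far: 4)
  step 7: ref 3 -> FAULT, evict 6, frames=[4,3] (faults so far: 5)
  step 8: ref 4 -> HIT, frames=[4,3] (faults so far: 5)
  step 9: ref 3 -> HIT, frames=[4,3] (faults so far: 5)
  step 10: ref 4 -> HIT, frames=[4,3] (faults so far: 5)
  step 11: ref 2 -> FAULT, evict 3, frames=[4,2] (faults so far: 6)
  step 12: ref 6 -> FAULT, evict 2, frames=[4,6] (faults so far: 7)
  step 13: ref 4 -> HIT, frames=[4,6] (faults so far: 7)
  Optimal total faults: 7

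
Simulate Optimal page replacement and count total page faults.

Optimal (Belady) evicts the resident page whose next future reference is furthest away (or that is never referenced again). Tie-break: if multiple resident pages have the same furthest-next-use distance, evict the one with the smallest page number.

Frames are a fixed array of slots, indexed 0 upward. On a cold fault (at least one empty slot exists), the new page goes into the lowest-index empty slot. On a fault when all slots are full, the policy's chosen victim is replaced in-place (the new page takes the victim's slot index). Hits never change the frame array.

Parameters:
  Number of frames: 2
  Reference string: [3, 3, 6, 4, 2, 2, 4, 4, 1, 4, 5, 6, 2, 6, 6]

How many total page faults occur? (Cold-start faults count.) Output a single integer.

Answer: 8

Derivation:
Step 0: ref 3 → FAULT, frames=[3,-]
Step 1: ref 3 → HIT, frames=[3,-]
Step 2: ref 6 → FAULT, frames=[3,6]
Step 3: ref 4 → FAULT (evict 3), frames=[4,6]
Step 4: ref 2 → FAULT (evict 6), frames=[4,2]
Step 5: ref 2 → HIT, frames=[4,2]
Step 6: ref 4 → HIT, frames=[4,2]
Step 7: ref 4 → HIT, frames=[4,2]
Step 8: ref 1 → FAULT (evict 2), frames=[4,1]
Step 9: ref 4 → HIT, frames=[4,1]
Step 10: ref 5 → FAULT (evict 1), frames=[4,5]
Step 11: ref 6 → FAULT (evict 4), frames=[6,5]
Step 12: ref 2 → FAULT (evict 5), frames=[6,2]
Step 13: ref 6 → HIT, frames=[6,2]
Step 14: ref 6 → HIT, frames=[6,2]
Total faults: 8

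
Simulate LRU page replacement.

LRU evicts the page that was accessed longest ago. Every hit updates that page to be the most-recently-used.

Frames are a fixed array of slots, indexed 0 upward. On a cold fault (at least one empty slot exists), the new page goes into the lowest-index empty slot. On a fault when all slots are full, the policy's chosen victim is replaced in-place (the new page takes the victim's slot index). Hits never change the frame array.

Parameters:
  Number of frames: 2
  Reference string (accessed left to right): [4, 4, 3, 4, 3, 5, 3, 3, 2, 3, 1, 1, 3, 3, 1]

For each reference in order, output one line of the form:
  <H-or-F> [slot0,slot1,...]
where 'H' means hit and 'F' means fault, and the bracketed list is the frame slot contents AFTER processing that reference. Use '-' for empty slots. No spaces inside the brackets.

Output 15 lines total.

F [4,-]
H [4,-]
F [4,3]
H [4,3]
H [4,3]
F [5,3]
H [5,3]
H [5,3]
F [2,3]
H [2,3]
F [1,3]
H [1,3]
H [1,3]
H [1,3]
H [1,3]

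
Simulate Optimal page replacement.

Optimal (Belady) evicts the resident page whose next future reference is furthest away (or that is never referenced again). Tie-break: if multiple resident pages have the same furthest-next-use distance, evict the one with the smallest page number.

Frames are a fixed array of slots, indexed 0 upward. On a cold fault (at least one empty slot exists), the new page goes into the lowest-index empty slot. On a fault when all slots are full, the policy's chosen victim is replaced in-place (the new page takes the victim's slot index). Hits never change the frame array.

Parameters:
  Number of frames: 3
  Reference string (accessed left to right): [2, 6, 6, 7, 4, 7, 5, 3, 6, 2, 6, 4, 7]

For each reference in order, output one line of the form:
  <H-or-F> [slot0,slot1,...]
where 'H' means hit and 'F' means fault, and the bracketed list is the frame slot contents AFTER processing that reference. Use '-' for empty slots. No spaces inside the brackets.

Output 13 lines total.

F [2,-,-]
F [2,6,-]
H [2,6,-]
F [2,6,7]
F [4,6,7]
H [4,6,7]
F [4,6,5]
F [4,6,3]
H [4,6,3]
F [4,6,2]
H [4,6,2]
H [4,6,2]
F [4,6,7]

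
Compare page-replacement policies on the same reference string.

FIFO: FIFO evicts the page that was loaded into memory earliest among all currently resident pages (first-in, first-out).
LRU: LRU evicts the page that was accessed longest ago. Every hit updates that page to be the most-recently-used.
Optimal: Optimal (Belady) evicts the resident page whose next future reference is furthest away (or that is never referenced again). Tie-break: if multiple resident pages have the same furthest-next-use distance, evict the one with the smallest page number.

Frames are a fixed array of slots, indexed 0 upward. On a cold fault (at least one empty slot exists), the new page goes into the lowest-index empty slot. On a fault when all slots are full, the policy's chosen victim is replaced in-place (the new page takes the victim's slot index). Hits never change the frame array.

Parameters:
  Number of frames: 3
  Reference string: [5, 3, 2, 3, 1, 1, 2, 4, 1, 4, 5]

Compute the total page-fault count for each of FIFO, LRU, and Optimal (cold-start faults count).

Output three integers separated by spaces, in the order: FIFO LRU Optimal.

Answer: 6 6 5

Derivation:
--- FIFO ---
  step 0: ref 5 -> FAULT, frames=[5,-,-] (faults so far: 1)
  step 1: ref 3 -> FAULT, frames=[5,3,-] (faults so far: 2)
  step 2: ref 2 -> FAULT, frames=[5,3,2] (faults so far: 3)
  step 3: ref 3 -> HIT, frames=[5,3,2] (faults so far: 3)
  step 4: ref 1 -> FAULT, evict 5, frames=[1,3,2] (faults so far: 4)
  step 5: ref 1 -> HIT, frames=[1,3,2] (faults so far: 4)
  step 6: ref 2 -> HIT, frames=[1,3,2] (faults so far: 4)
  step 7: ref 4 -> FAULT, evict 3, frames=[1,4,2] (faults so far: 5)
  step 8: ref 1 -> HIT, frames=[1,4,2] (faults so far: 5)
  step 9: ref 4 -> HIT, frames=[1,4,2] (faults so far: 5)
  step 10: ref 5 -> FAULT, evict 2, frames=[1,4,5] (faults so far: 6)
  FIFO total faults: 6
--- LRU ---
  step 0: ref 5 -> FAULT, frames=[5,-,-] (faults so far: 1)
  step 1: ref 3 -> FAULT, frames=[5,3,-] (faults so far: 2)
  step 2: ref 2 -> FAULT, frames=[5,3,2] (faults so far: 3)
  step 3: ref 3 -> HIT, frames=[5,3,2] (faults so far: 3)
  step 4: ref 1 -> FAULT, evict 5, frames=[1,3,2] (faults so far: 4)
  step 5: ref 1 -> HIT, frames=[1,3,2] (faults so far: 4)
  step 6: ref 2 -> HIT, frames=[1,3,2] (faults so far: 4)
  step 7: ref 4 -> FAULT, evict 3, frames=[1,4,2] (faults so far: 5)
  step 8: ref 1 -> HIT, frames=[1,4,2] (faults so far: 5)
  step 9: ref 4 -> HIT, frames=[1,4,2] (faults so far: 5)
  step 10: ref 5 -> FAULT, evict 2, frames=[1,4,5] (faults so far: 6)
  LRU total faults: 6
--- Optimal ---
  step 0: ref 5 -> FAULT, frames=[5,-,-] (faults so far: 1)
  step 1: ref 3 -> FAULT, frames=[5,3,-] (faults so far: 2)
  step 2: ref 2 -> FAULT, frames=[5,3,2] (faults so far: 3)
  step 3: ref 3 -> HIT, frames=[5,3,2] (faults so far: 3)
  step 4: ref 1 -> FAULT, evict 3, frames=[5,1,2] (faults so far: 4)
  step 5: ref 1 -> HIT, frames=[5,1,2] (faults so far: 4)
  step 6: ref 2 -> HIT, frames=[5,1,2] (faults so far: 4)
  step 7: ref 4 -> FAULT, evict 2, frames=[5,1,4] (faults so far: 5)
  step 8: ref 1 -> HIT, frames=[5,1,4] (faults so far: 5)
  step 9: ref 4 -> HIT, frames=[5,1,4] (faults so far: 5)
  step 10: ref 5 -> HIT, frames=[5,1,4] (faults so far: 5)
  Optimal total faults: 5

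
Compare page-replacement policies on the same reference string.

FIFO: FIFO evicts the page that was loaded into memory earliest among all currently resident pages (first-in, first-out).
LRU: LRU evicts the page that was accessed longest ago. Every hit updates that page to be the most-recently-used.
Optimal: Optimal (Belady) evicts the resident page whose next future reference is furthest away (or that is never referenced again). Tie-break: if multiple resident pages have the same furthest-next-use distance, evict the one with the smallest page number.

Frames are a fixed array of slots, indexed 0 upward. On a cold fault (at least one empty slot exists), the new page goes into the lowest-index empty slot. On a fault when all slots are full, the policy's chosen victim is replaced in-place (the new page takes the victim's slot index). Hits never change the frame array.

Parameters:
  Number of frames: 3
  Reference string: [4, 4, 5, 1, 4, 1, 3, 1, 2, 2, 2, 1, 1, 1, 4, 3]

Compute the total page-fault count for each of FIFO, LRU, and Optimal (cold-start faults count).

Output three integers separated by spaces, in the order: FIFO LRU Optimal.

Answer: 6 7 6

Derivation:
--- FIFO ---
  step 0: ref 4 -> FAULT, frames=[4,-,-] (faults so far: 1)
  step 1: ref 4 -> HIT, frames=[4,-,-] (faults so far: 1)
  step 2: ref 5 -> FAULT, frames=[4,5,-] (faults so far: 2)
  step 3: ref 1 -> FAULT, frames=[4,5,1] (faults so far: 3)
  step 4: ref 4 -> HIT, frames=[4,5,1] (faults so far: 3)
  step 5: ref 1 -> HIT, frames=[4,5,1] (faults so far: 3)
  step 6: ref 3 -> FAULT, evict 4, frames=[3,5,1] (faults so far: 4)
  step 7: ref 1 -> HIT, frames=[3,5,1] (faults so far: 4)
  step 8: ref 2 -> FAULT, evict 5, frames=[3,2,1] (faults so far: 5)
  step 9: ref 2 -> HIT, frames=[3,2,1] (faults so far: 5)
  step 10: ref 2 -> HIT, frames=[3,2,1] (faults so far: 5)
  step 11: ref 1 -> HIT, frames=[3,2,1] (faults so far: 5)
  step 12: ref 1 -> HIT, frames=[3,2,1] (faults so far: 5)
  step 13: ref 1 -> HIT, frames=[3,2,1] (faults so far: 5)
  step 14: ref 4 -> FAULT, evict 1, frames=[3,2,4] (faults so far: 6)
  step 15: ref 3 -> HIT, frames=[3,2,4] (faults so far: 6)
  FIFO total faults: 6
--- LRU ---
  step 0: ref 4 -> FAULT, frames=[4,-,-] (faults so far: 1)
  step 1: ref 4 -> HIT, frames=[4,-,-] (faults so far: 1)
  step 2: ref 5 -> FAULT, frames=[4,5,-] (faults so far: 2)
  step 3: ref 1 -> FAULT, frames=[4,5,1] (faults so far: 3)
  step 4: ref 4 -> HIT, frames=[4,5,1] (faults so far: 3)
  step 5: ref 1 -> HIT, frames=[4,5,1] (faults so far: 3)
  step 6: ref 3 -> FAULT, evict 5, frames=[4,3,1] (faults so far: 4)
  step 7: ref 1 -> HIT, frames=[4,3,1] (faults so far: 4)
  step 8: ref 2 -> FAULT, evict 4, frames=[2,3,1] (faults so far: 5)
  step 9: ref 2 -> HIT, frames=[2,3,1] (faults so far: 5)
  step 10: ref 2 -> HIT, frames=[2,3,1] (faults so far: 5)
  step 11: ref 1 -> HIT, frames=[2,3,1] (faults so far: 5)
  step 12: ref 1 -> HIT, frames=[2,3,1] (faults so far: 5)
  step 13: ref 1 -> HIT, frames=[2,3,1] (faults so far: 5)
  step 14: ref 4 -> FAULT, evict 3, frames=[2,4,1] (faults so far: 6)
  step 15: ref 3 -> FAULT, evict 2, frames=[3,4,1] (faults so far: 7)
  LRU total faults: 7
--- Optimal ---
  step 0: ref 4 -> FAULT, frames=[4,-,-] (faults so far: 1)
  step 1: ref 4 -> HIT, frames=[4,-,-] (faults so far: 1)
  step 2: ref 5 -> FAULT, frames=[4,5,-] (faults so far: 2)
  step 3: ref 1 -> FAULT, frames=[4,5,1] (faults so far: 3)
  step 4: ref 4 -> HIT, frames=[4,5,1] (faults so far: 3)
  step 5: ref 1 -> HIT, frames=[4,5,1] (faults so far: 3)
  step 6: ref 3 -> FAULT, evict 5, frames=[4,3,1] (faults so far: 4)
  step 7: ref 1 -> HIT, frames=[4,3,1] (faults so far: 4)
  step 8: ref 2 -> FAULT, evict 3, frames=[4,2,1] (faults so far: 5)
  step 9: ref 2 -> HIT, frames=[4,2,1] (faults so far: 5)
  step 10: ref 2 -> HIT, frames=[4,2,1] (faults so far: 5)
  step 11: ref 1 -> HIT, frames=[4,2,1] (faults so far: 5)
  step 12: ref 1 -> HIT, frames=[4,2,1] (faults so far: 5)
  step 13: ref 1 -> HIT, frames=[4,2,1] (faults so far: 5)
  step 14: ref 4 -> HIT, frames=[4,2,1] (faults so far: 5)
  step 15: ref 3 -> FAULT, evict 1, frames=[4,2,3] (faults so far: 6)
  Optimal total faults: 6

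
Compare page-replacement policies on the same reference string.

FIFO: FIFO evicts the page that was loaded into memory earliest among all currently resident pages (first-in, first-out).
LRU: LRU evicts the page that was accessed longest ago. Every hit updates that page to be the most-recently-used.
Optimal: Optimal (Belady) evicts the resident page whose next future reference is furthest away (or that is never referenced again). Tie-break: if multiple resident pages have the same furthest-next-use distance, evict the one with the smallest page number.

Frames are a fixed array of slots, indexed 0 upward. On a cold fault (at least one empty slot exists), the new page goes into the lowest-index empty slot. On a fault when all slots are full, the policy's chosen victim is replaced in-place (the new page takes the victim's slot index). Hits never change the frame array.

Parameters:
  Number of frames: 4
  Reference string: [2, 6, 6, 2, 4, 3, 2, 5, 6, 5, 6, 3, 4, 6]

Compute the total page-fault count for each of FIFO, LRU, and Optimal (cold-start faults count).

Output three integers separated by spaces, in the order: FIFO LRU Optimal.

Answer: 5 7 5

Derivation:
--- FIFO ---
  step 0: ref 2 -> FAULT, frames=[2,-,-,-] (faults so far: 1)
  step 1: ref 6 -> FAULT, frames=[2,6,-,-] (faults so far: 2)
  step 2: ref 6 -> HIT, frames=[2,6,-,-] (faults so far: 2)
  step 3: ref 2 -> HIT, frames=[2,6,-,-] (faults so far: 2)
  step 4: ref 4 -> FAULT, frames=[2,6,4,-] (faults so far: 3)
  step 5: ref 3 -> FAULT, frames=[2,6,4,3] (faults so far: 4)
  step 6: ref 2 -> HIT, frames=[2,6,4,3] (faults so far: 4)
  step 7: ref 5 -> FAULT, evict 2, frames=[5,6,4,3] (faults so far: 5)
  step 8: ref 6 -> HIT, frames=[5,6,4,3] (faults so far: 5)
  step 9: ref 5 -> HIT, frames=[5,6,4,3] (faults so far: 5)
  step 10: ref 6 -> HIT, frames=[5,6,4,3] (faults so far: 5)
  step 11: ref 3 -> HIT, frames=[5,6,4,3] (faults so far: 5)
  step 12: ref 4 -> HIT, frames=[5,6,4,3] (faults so far: 5)
  step 13: ref 6 -> HIT, frames=[5,6,4,3] (faults so far: 5)
  FIFO total faults: 5
--- LRU ---
  step 0: ref 2 -> FAULT, frames=[2,-,-,-] (faults so far: 1)
  step 1: ref 6 -> FAULT, frames=[2,6,-,-] (faults so far: 2)
  step 2: ref 6 -> HIT, frames=[2,6,-,-] (faults so far: 2)
  step 3: ref 2 -> HIT, frames=[2,6,-,-] (faults so far: 2)
  step 4: ref 4 -> FAULT, frames=[2,6,4,-] (faults so far: 3)
  step 5: ref 3 -> FAULT, frames=[2,6,4,3] (faults so far: 4)
  step 6: ref 2 -> HIT, frames=[2,6,4,3] (faults so far: 4)
  step 7: ref 5 -> FAULT, evict 6, frames=[2,5,4,3] (faults so far: 5)
  step 8: ref 6 -> FAULT, evict 4, frames=[2,5,6,3] (faults so far: 6)
  step 9: ref 5 -> HIT, frames=[2,5,6,3] (faults so far: 6)
  step 10: ref 6 -> HIT, frames=[2,5,6,3] (faults so far: 6)
  step 11: ref 3 -> HIT, frames=[2,5,6,3] (faults so far: 6)
  step 12: ref 4 -> FAULT, evict 2, frames=[4,5,6,3] (faults so far: 7)
  step 13: ref 6 -> HIT, frames=[4,5,6,3] (faults so far: 7)
  LRU total faults: 7
--- Optimal ---
  step 0: ref 2 -> FAULT, frames=[2,-,-,-] (faults so far: 1)
  step 1: ref 6 -> FAULT, frames=[2,6,-,-] (faults so far: 2)
  step 2: ref 6 -> HIT, frames=[2,6,-,-] (faults so far: 2)
  step 3: ref 2 -> HIT, frames=[2,6,-,-] (faults so far: 2)
  step 4: ref 4 -> FAULT, frames=[2,6,4,-] (faults so far: 3)
  step 5: ref 3 -> FAULT, frames=[2,6,4,3] (faults so far: 4)
  step 6: ref 2 -> HIT, frames=[2,6,4,3] (faults so far: 4)
  step 7: ref 5 -> FAULT, evict 2, frames=[5,6,4,3] (faults so far: 5)
  step 8: ref 6 -> HIT, frames=[5,6,4,3] (faults so far: 5)
  step 9: ref 5 -> HIT, frames=[5,6,4,3] (faults so far: 5)
  step 10: ref 6 -> HIT, frames=[5,6,4,3] (faults so far: 5)
  step 11: ref 3 -> HIT, frames=[5,6,4,3] (faults so far: 5)
  step 12: ref 4 -> HIT, frames=[5,6,4,3] (faults so far: 5)
  step 13: ref 6 -> HIT, frames=[5,6,4,3] (faults so far: 5)
  Optimal total faults: 5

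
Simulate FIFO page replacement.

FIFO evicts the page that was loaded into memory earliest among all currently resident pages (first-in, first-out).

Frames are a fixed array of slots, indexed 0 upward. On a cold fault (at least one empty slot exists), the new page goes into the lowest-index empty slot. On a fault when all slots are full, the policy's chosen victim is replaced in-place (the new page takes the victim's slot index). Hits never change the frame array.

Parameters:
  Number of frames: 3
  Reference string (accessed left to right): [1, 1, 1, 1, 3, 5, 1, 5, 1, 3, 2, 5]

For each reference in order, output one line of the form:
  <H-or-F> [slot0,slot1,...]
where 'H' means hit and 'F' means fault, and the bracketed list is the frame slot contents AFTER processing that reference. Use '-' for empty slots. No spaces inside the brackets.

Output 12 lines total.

F [1,-,-]
H [1,-,-]
H [1,-,-]
H [1,-,-]
F [1,3,-]
F [1,3,5]
H [1,3,5]
H [1,3,5]
H [1,3,5]
H [1,3,5]
F [2,3,5]
H [2,3,5]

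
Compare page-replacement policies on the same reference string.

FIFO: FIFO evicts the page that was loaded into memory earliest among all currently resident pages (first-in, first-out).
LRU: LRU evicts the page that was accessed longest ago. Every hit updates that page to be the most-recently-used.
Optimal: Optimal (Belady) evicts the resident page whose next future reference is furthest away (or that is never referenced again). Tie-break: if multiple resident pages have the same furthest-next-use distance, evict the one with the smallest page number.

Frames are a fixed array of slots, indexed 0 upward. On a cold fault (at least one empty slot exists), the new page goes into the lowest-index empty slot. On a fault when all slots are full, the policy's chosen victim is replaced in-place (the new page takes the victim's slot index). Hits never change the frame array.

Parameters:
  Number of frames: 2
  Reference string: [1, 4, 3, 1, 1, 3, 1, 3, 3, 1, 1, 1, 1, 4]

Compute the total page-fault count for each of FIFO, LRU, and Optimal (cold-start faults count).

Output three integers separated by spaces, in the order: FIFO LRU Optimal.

--- FIFO ---
  step 0: ref 1 -> FAULT, frames=[1,-] (faults so far: 1)
  step 1: ref 4 -> FAULT, frames=[1,4] (faults so far: 2)
  step 2: ref 3 -> FAULT, evict 1, frames=[3,4] (faults so far: 3)
  step 3: ref 1 -> FAULT, evict 4, frames=[3,1] (faults so far: 4)
  step 4: ref 1 -> HIT, frames=[3,1] (faults so far: 4)
  step 5: ref 3 -> HIT, frames=[3,1] (faults so far: 4)
  step 6: ref 1 -> HIT, frames=[3,1] (faults so far: 4)
  step 7: ref 3 -> HIT, frames=[3,1] (faults so far: 4)
  step 8: ref 3 -> HIT, frames=[3,1] (faults so far: 4)
  step 9: ref 1 -> HIT, frames=[3,1] (faults so far: 4)
  step 10: ref 1 -> HIT, frames=[3,1] (faults so far: 4)
  step 11: ref 1 -> HIT, frames=[3,1] (faults so far: 4)
  step 12: ref 1 -> HIT, frames=[3,1] (faults so far: 4)
  step 13: ref 4 -> FAULT, evict 3, frames=[4,1] (faults so far: 5)
  FIFO total faults: 5
--- LRU ---
  step 0: ref 1 -> FAULT, frames=[1,-] (faults so far: 1)
  step 1: ref 4 -> FAULT, frames=[1,4] (faults so far: 2)
  step 2: ref 3 -> FAULT, evict 1, frames=[3,4] (faults so far: 3)
  step 3: ref 1 -> FAULT, evict 4, frames=[3,1] (faults so far: 4)
  step 4: ref 1 -> HIT, frames=[3,1] (faults so far: 4)
  step 5: ref 3 -> HIT, frames=[3,1] (faults so far: 4)
  step 6: ref 1 -> HIT, frames=[3,1] (faults so far: 4)
  step 7: ref 3 -> HIT, frames=[3,1] (faults so far: 4)
  step 8: ref 3 -> HIT, frames=[3,1] (faults so far: 4)
  step 9: ref 1 -> HIT, frames=[3,1] (faults so far: 4)
  step 10: ref 1 -> HIT, frames=[3,1] (faults so far: 4)
  step 11: ref 1 -> HIT, frames=[3,1] (faults so far: 4)
  step 12: ref 1 -> HIT, frames=[3,1] (faults so far: 4)
  step 13: ref 4 -> FAULT, evict 3, frames=[4,1] (faults so far: 5)
  LRU total faults: 5
--- Optimal ---
  step 0: ref 1 -> FAULT, frames=[1,-] (faults so far: 1)
  step 1: ref 4 -> FAULT, frames=[1,4] (faults so far: 2)
  step 2: ref 3 -> FAULT, evict 4, frames=[1,3] (faults so far: 3)
  step 3: ref 1 -> HIT, frames=[1,3] (faults so far: 3)
  step 4: ref 1 -> HIT, frames=[1,3] (faults so far: 3)
  step 5: ref 3 -> HIT, frames=[1,3] (faults so far: 3)
  step 6: ref 1 -> HIT, frames=[1,3] (faults so far: 3)
  step 7: ref 3 -> HIT, frames=[1,3] (faults so far: 3)
  step 8: ref 3 -> HIT, frames=[1,3] (faults so far: 3)
  step 9: ref 1 -> HIT, frames=[1,3] (faults so far: 3)
  step 10: ref 1 -> HIT, frames=[1,3] (faults so far: 3)
  step 11: ref 1 -> HIT, frames=[1,3] (faults so far: 3)
  step 12: ref 1 -> HIT, frames=[1,3] (faults so far: 3)
  step 13: ref 4 -> FAULT, evict 1, frames=[4,3] (faults so far: 4)
  Optimal total faults: 4

Answer: 5 5 4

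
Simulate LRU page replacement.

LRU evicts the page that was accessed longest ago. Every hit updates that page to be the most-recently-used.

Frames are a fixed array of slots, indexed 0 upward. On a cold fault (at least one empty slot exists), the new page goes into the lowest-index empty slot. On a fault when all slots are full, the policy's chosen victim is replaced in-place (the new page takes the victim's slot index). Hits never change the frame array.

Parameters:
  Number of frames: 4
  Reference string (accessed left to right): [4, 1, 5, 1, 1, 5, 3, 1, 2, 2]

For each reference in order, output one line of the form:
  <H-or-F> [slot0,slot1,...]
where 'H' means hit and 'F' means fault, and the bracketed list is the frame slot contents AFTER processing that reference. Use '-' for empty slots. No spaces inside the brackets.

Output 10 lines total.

F [4,-,-,-]
F [4,1,-,-]
F [4,1,5,-]
H [4,1,5,-]
H [4,1,5,-]
H [4,1,5,-]
F [4,1,5,3]
H [4,1,5,3]
F [2,1,5,3]
H [2,1,5,3]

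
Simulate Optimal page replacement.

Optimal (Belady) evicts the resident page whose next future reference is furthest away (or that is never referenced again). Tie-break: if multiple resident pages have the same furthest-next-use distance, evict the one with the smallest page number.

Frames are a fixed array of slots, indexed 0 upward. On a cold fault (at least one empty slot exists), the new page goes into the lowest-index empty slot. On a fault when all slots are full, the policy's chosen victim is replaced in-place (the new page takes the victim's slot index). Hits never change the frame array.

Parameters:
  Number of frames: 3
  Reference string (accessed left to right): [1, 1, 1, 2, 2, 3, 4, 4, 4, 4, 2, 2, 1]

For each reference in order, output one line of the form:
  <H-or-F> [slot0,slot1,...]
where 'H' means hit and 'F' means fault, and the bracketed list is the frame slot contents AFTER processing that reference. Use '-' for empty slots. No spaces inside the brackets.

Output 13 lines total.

F [1,-,-]
H [1,-,-]
H [1,-,-]
F [1,2,-]
H [1,2,-]
F [1,2,3]
F [1,2,4]
H [1,2,4]
H [1,2,4]
H [1,2,4]
H [1,2,4]
H [1,2,4]
H [1,2,4]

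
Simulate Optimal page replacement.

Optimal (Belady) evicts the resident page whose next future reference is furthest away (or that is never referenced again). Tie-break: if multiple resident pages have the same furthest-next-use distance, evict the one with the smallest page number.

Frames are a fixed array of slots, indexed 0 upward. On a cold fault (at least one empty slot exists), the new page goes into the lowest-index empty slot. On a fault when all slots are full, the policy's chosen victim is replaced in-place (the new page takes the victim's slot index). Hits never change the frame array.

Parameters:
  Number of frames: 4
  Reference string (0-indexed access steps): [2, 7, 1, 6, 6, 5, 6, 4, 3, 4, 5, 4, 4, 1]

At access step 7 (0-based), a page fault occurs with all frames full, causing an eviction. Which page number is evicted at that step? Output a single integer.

Step 0: ref 2 -> FAULT, frames=[2,-,-,-]
Step 1: ref 7 -> FAULT, frames=[2,7,-,-]
Step 2: ref 1 -> FAULT, frames=[2,7,1,-]
Step 3: ref 6 -> FAULT, frames=[2,7,1,6]
Step 4: ref 6 -> HIT, frames=[2,7,1,6]
Step 5: ref 5 -> FAULT, evict 2, frames=[5,7,1,6]
Step 6: ref 6 -> HIT, frames=[5,7,1,6]
Step 7: ref 4 -> FAULT, evict 6, frames=[5,7,1,4]
At step 7: evicted page 6

Answer: 6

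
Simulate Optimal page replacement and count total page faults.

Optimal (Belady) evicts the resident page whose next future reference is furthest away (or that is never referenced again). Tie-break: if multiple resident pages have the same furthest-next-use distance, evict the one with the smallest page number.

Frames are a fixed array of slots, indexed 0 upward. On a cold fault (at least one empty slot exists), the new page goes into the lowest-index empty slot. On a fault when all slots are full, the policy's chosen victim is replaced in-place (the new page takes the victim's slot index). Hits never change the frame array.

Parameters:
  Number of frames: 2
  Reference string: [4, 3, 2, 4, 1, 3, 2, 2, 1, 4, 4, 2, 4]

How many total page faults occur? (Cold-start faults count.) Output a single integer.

Step 0: ref 4 → FAULT, frames=[4,-]
Step 1: ref 3 → FAULT, frames=[4,3]
Step 2: ref 2 → FAULT (evict 3), frames=[4,2]
Step 3: ref 4 → HIT, frames=[4,2]
Step 4: ref 1 → FAULT (evict 4), frames=[1,2]
Step 5: ref 3 → FAULT (evict 1), frames=[3,2]
Step 6: ref 2 → HIT, frames=[3,2]
Step 7: ref 2 → HIT, frames=[3,2]
Step 8: ref 1 → FAULT (evict 3), frames=[1,2]
Step 9: ref 4 → FAULT (evict 1), frames=[4,2]
Step 10: ref 4 → HIT, frames=[4,2]
Step 11: ref 2 → HIT, frames=[4,2]
Step 12: ref 4 → HIT, frames=[4,2]
Total faults: 7

Answer: 7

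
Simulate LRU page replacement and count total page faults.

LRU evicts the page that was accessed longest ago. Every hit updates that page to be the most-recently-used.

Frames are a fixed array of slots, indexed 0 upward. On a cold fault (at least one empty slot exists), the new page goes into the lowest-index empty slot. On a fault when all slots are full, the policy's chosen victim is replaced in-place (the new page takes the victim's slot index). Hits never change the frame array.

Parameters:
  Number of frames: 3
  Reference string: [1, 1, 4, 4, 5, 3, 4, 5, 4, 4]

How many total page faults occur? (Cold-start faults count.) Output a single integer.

Step 0: ref 1 → FAULT, frames=[1,-,-]
Step 1: ref 1 → HIT, frames=[1,-,-]
Step 2: ref 4 → FAULT, frames=[1,4,-]
Step 3: ref 4 → HIT, frames=[1,4,-]
Step 4: ref 5 → FAULT, frames=[1,4,5]
Step 5: ref 3 → FAULT (evict 1), frames=[3,4,5]
Step 6: ref 4 → HIT, frames=[3,4,5]
Step 7: ref 5 → HIT, frames=[3,4,5]
Step 8: ref 4 → HIT, frames=[3,4,5]
Step 9: ref 4 → HIT, frames=[3,4,5]
Total faults: 4

Answer: 4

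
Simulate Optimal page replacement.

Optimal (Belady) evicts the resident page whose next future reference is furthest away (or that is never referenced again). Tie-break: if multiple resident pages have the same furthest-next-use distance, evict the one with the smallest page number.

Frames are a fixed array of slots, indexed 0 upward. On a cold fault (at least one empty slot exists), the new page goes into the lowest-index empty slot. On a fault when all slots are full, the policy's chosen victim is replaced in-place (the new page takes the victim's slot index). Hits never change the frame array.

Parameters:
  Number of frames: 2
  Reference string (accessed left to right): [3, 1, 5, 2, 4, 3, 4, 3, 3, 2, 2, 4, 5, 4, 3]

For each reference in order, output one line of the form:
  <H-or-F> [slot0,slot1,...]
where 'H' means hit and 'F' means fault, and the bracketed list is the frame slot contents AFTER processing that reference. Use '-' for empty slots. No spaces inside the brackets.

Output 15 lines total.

F [3,-]
F [3,1]
F [3,5]
F [3,2]
F [3,4]
H [3,4]
H [3,4]
H [3,4]
H [3,4]
F [2,4]
H [2,4]
H [2,4]
F [5,4]
H [5,4]
F [5,3]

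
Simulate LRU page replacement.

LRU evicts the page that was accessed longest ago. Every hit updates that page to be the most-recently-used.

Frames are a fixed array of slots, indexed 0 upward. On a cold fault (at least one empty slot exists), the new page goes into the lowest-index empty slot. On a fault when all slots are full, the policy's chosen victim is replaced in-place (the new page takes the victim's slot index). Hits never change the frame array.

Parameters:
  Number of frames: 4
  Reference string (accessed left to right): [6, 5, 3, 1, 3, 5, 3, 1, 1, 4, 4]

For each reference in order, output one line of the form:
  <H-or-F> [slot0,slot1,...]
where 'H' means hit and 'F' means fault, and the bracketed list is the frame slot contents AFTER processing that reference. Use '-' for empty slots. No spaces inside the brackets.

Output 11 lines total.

F [6,-,-,-]
F [6,5,-,-]
F [6,5,3,-]
F [6,5,3,1]
H [6,5,3,1]
H [6,5,3,1]
H [6,5,3,1]
H [6,5,3,1]
H [6,5,3,1]
F [4,5,3,1]
H [4,5,3,1]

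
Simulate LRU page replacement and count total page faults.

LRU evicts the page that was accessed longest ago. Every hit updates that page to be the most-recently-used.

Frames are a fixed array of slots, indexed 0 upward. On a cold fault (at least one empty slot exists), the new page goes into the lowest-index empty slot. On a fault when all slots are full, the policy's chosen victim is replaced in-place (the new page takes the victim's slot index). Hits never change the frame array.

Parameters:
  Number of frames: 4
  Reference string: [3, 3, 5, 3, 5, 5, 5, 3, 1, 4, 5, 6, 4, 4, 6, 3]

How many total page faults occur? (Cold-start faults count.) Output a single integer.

Answer: 6

Derivation:
Step 0: ref 3 → FAULT, frames=[3,-,-,-]
Step 1: ref 3 → HIT, frames=[3,-,-,-]
Step 2: ref 5 → FAULT, frames=[3,5,-,-]
Step 3: ref 3 → HIT, frames=[3,5,-,-]
Step 4: ref 5 → HIT, frames=[3,5,-,-]
Step 5: ref 5 → HIT, frames=[3,5,-,-]
Step 6: ref 5 → HIT, frames=[3,5,-,-]
Step 7: ref 3 → HIT, frames=[3,5,-,-]
Step 8: ref 1 → FAULT, frames=[3,5,1,-]
Step 9: ref 4 → FAULT, frames=[3,5,1,4]
Step 10: ref 5 → HIT, frames=[3,5,1,4]
Step 11: ref 6 → FAULT (evict 3), frames=[6,5,1,4]
Step 12: ref 4 → HIT, frames=[6,5,1,4]
Step 13: ref 4 → HIT, frames=[6,5,1,4]
Step 14: ref 6 → HIT, frames=[6,5,1,4]
Step 15: ref 3 → FAULT (evict 1), frames=[6,5,3,4]
Total faults: 6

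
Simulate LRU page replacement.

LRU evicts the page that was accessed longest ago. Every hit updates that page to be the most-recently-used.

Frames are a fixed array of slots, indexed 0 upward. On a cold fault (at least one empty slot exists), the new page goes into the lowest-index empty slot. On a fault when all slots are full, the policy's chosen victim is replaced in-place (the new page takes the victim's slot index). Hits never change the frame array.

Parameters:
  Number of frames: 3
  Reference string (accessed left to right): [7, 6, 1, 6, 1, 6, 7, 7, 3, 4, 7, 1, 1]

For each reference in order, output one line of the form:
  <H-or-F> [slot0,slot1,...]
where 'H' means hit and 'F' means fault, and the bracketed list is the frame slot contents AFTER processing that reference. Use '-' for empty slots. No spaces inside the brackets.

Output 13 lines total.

F [7,-,-]
F [7,6,-]
F [7,6,1]
H [7,6,1]
H [7,6,1]
H [7,6,1]
H [7,6,1]
H [7,6,1]
F [7,6,3]
F [7,4,3]
H [7,4,3]
F [7,4,1]
H [7,4,1]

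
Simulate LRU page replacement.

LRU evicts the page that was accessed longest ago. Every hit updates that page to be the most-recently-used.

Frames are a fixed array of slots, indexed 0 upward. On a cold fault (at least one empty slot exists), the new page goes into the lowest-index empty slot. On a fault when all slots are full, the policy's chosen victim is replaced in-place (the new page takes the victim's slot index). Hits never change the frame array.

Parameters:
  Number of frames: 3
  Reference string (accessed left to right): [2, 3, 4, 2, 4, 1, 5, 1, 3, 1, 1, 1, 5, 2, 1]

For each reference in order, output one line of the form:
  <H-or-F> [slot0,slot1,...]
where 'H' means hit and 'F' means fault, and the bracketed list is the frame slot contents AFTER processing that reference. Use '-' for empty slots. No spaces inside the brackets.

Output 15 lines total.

F [2,-,-]
F [2,3,-]
F [2,3,4]
H [2,3,4]
H [2,3,4]
F [2,1,4]
F [5,1,4]
H [5,1,4]
F [5,1,3]
H [5,1,3]
H [5,1,3]
H [5,1,3]
H [5,1,3]
F [5,1,2]
H [5,1,2]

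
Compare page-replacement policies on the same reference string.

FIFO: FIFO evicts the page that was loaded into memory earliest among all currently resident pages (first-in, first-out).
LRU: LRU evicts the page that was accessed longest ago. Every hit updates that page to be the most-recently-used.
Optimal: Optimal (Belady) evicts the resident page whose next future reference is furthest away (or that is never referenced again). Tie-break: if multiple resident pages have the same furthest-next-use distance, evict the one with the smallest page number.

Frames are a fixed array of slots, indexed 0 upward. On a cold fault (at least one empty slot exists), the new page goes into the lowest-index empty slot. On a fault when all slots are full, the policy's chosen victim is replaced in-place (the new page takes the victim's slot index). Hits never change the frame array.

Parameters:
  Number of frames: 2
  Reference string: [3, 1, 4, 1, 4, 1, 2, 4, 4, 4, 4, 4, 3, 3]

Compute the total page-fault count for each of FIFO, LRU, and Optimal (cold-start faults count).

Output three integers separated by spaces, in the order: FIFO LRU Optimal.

--- FIFO ---
  step 0: ref 3 -> FAULT, frames=[3,-] (faults so far: 1)
  step 1: ref 1 -> FAULT, frames=[3,1] (faults so far: 2)
  step 2: ref 4 -> FAULT, evict 3, frames=[4,1] (faults so far: 3)
  step 3: ref 1 -> HIT, frames=[4,1] (faults so far: 3)
  step 4: ref 4 -> HIT, frames=[4,1] (faults so far: 3)
  step 5: ref 1 -> HIT, frames=[4,1] (faults so far: 3)
  step 6: ref 2 -> FAULT, evict 1, frames=[4,2] (faults so far: 4)
  step 7: ref 4 -> HIT, frames=[4,2] (faults so far: 4)
  step 8: ref 4 -> HIT, frames=[4,2] (faults so far: 4)
  step 9: ref 4 -> HIT, frames=[4,2] (faults so far: 4)
  step 10: ref 4 -> HIT, frames=[4,2] (faults so far: 4)
  step 11: ref 4 -> HIT, frames=[4,2] (faults so far: 4)
  step 12: ref 3 -> FAULT, evict 4, frames=[3,2] (faults so far: 5)
  step 13: ref 3 -> HIT, frames=[3,2] (faults so far: 5)
  FIFO total faults: 5
--- LRU ---
  step 0: ref 3 -> FAULT, frames=[3,-] (faults so far: 1)
  step 1: ref 1 -> FAULT, frames=[3,1] (faults so far: 2)
  step 2: ref 4 -> FAULT, evict 3, frames=[4,1] (faults so far: 3)
  step 3: ref 1 -> HIT, frames=[4,1] (faults so far: 3)
  step 4: ref 4 -> HIT, frames=[4,1] (faults so far: 3)
  step 5: ref 1 -> HIT, frames=[4,1] (faults so far: 3)
  step 6: ref 2 -> FAULT, evict 4, frames=[2,1] (faults so far: 4)
  step 7: ref 4 -> FAULT, evict 1, frames=[2,4] (faults so far: 5)
  step 8: ref 4 -> HIT, frames=[2,4] (faults so far: 5)
  step 9: ref 4 -> HIT, frames=[2,4] (faults so far: 5)
  step 10: ref 4 -> HIT, frames=[2,4] (faults so far: 5)
  step 11: ref 4 -> HIT, frames=[2,4] (faults so far: 5)
  step 12: ref 3 -> FAULT, evict 2, frames=[3,4] (faults so far: 6)
  step 13: ref 3 -> HIT, frames=[3,4] (faults so far: 6)
  LRU total faults: 6
--- Optimal ---
  step 0: ref 3 -> FAULT, frames=[3,-] (faults so far: 1)
  step 1: ref 1 -> FAULT, frames=[3,1] (faults so far: 2)
  step 2: ref 4 -> FAULT, evict 3, frames=[4,1] (faults so far: 3)
  step 3: ref 1 -> HIT, frames=[4,1] (faults so far: 3)
  step 4: ref 4 -> HIT, frames=[4,1] (faults so far: 3)
  step 5: ref 1 -> HIT, frames=[4,1] (faults so far: 3)
  step 6: ref 2 -> FAULT, evict 1, frames=[4,2] (faults so far: 4)
  step 7: ref 4 -> HIT, frames=[4,2] (faults so far: 4)
  step 8: ref 4 -> HIT, frames=[4,2] (faults so far: 4)
  step 9: ref 4 -> HIT, frames=[4,2] (faults so far: 4)
  step 10: ref 4 -> HIT, frames=[4,2] (faults so far: 4)
  step 11: ref 4 -> HIT, frames=[4,2] (faults so far: 4)
  step 12: ref 3 -> FAULT, evict 2, frames=[4,3] (faults so far: 5)
  step 13: ref 3 -> HIT, frames=[4,3] (faults so far: 5)
  Optimal total faults: 5

Answer: 5 6 5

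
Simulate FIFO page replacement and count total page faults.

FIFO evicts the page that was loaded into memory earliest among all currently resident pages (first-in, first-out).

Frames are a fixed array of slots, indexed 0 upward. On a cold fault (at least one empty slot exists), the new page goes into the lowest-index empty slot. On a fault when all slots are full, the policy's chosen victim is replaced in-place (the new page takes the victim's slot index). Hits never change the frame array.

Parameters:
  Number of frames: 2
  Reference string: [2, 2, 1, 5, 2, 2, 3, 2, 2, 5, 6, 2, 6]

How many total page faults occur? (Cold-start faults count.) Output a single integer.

Answer: 8

Derivation:
Step 0: ref 2 → FAULT, frames=[2,-]
Step 1: ref 2 → HIT, frames=[2,-]
Step 2: ref 1 → FAULT, frames=[2,1]
Step 3: ref 5 → FAULT (evict 2), frames=[5,1]
Step 4: ref 2 → FAULT (evict 1), frames=[5,2]
Step 5: ref 2 → HIT, frames=[5,2]
Step 6: ref 3 → FAULT (evict 5), frames=[3,2]
Step 7: ref 2 → HIT, frames=[3,2]
Step 8: ref 2 → HIT, frames=[3,2]
Step 9: ref 5 → FAULT (evict 2), frames=[3,5]
Step 10: ref 6 → FAULT (evict 3), frames=[6,5]
Step 11: ref 2 → FAULT (evict 5), frames=[6,2]
Step 12: ref 6 → HIT, frames=[6,2]
Total faults: 8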